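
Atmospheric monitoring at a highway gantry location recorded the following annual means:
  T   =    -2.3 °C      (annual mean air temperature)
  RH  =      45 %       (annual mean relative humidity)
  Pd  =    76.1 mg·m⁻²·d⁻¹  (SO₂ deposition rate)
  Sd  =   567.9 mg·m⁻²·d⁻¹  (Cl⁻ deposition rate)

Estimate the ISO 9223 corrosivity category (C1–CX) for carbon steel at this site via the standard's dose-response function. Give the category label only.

carbon steel: f(T) = +0.150·(T−10) [T≤10 °C] = -1.8450
  SO₂ term: 1.77·76.1^0.52·exp(0.02·45-1.8450) = 6.545
  Sd branch = 0.102·Sd^0.62·e^(0.033·RH+0.04·T) = 20.95 μm/a
  r_corr = 6.545 + 20.95 = 27.5 μm/a
ISO 9223 Table 2 (carbon steel): 25 < 27.5 ≤ 50 μm/a ⇒ C3

C3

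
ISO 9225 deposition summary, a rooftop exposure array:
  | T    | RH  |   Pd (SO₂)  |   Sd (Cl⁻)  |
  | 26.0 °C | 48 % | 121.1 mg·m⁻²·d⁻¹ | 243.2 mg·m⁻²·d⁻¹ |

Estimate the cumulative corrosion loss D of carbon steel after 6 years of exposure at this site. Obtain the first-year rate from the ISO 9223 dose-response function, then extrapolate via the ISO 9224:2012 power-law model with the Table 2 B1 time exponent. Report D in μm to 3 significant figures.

D(6) = 168 μm

carbon steel: temperature factor f = -0.054·(16.0) = -0.8640
  sulphur-dioxide contribution → 23.6 μm/a
  chloride contribution → 42.41 μm/a
  ⇒ r_corr(carbon steel) = 66.01 μm/a
ISO 9224: D(t) = r_corr · t^b with b = 0.523 (carbon steel, B1)
  D(6) = 66.01 × 6^0.523 = 66.01 × 2.553 = 168.5 μm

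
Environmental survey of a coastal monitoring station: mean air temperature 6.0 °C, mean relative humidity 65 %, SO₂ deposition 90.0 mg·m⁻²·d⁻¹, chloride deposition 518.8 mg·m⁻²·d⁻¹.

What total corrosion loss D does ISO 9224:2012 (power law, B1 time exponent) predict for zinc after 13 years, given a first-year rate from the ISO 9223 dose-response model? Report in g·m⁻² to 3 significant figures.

D(13) = 191 g·m⁻²

zinc: temperature factor f = +0.038·(-4.0) = -0.1520
  Pd branch = 0.0129·Pd^0.44·e^(0.046·RH+f) = 1.596 μm/a
  Sd branch = 0.0175·Sd^0.57·e^(0.008·RH+0.085·T) = 1.729 μm/a
  sum: 1.596 + 1.729 → r_corr = 3.325 μm/a
ISO 9224: D(t) = r_corr · t^b with b = 0.813 (zinc, B1)
  D(13) = 3.325 × 13^0.813 = 3.325 × 8.047 = 26.76 μm
  Mass loss = 26.76 μm × 7.14 g/cm³ = 191.1 g·m⁻²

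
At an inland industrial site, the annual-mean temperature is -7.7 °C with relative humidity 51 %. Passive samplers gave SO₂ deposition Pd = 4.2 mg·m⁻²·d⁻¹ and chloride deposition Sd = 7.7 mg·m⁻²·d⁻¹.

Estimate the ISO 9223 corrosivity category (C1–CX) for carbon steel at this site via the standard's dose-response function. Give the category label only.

C2

carbon steel: f(T) = +0.150·(T−10) [T≤10 °C] = -2.6550
  SO₂ term: 1.77·4.2^0.52·exp(0.02·51-2.6550) = 0.7278
  Sd branch = 0.102·Sd^0.62·e^(0.033·RH+0.04·T) = 1.43 μm/a
  sum: 0.7278 + 1.43 → r_corr = 2.158 μm/a
Category bounds: 1.3…25 μm/a bracket r_corr ⇒ C2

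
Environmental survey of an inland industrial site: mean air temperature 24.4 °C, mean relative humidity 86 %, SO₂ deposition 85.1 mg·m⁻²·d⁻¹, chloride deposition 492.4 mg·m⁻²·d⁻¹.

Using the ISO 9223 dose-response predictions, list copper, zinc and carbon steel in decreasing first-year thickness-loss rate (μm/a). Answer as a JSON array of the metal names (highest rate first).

["carbon steel", "zinc", "copper"]

copper: f(T) = -0.080·(T−10) [T>10 °C] = -1.1520
  Pd branch = 0.0053·Pd^0.26·e^(0.059·RH+f) = 0.8499 μm/a
  Cl⁻ term: 0.01025·492.4^0.27·exp(0.036·86+0.049·24.4) = 3.995
  r_corr = 0.8499 + 3.995 = 4.844 μm/a
zinc: temperature factor f = -0.071·(14.4) = -1.0224
  Pd branch = 0.0129·Pd^0.44·e^(0.046·RH+f) = 1.713 μm/a
  Cl⁻ term: 0.0175·492.4^0.57·exp(0.008·86+0.085·24.4) = 9.488
  sum: 1.713 + 9.488 → r_corr = 11.2 μm/a
carbon steel: temperature factor f = -0.054·(14.4) = -0.7776
  SO₂ term: 1.77·85.1^0.52·exp(0.02·86-0.7776) = 45.79
  Cl⁻ term: 0.102·492.4^0.62·exp(0.033·86+0.04·24.4) = 215.9
  sum: 45.79 + 215.9 → r_corr = 261.7 μm/a
Ordering by μm/a: carbon steel (262) > zinc (11.2) > copper (4.84)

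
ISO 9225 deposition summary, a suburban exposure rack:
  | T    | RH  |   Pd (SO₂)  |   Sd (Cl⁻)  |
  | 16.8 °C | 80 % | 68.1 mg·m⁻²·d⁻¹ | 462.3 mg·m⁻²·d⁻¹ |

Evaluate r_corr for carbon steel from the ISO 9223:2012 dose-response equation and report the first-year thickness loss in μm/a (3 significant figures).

r_corr = 180 μm/a

carbon steel: temperature factor f = -0.054·(6.8) = -0.3672
  Pd branch = 1.77·Pd^0.52·e^(0.02·RH+f) = 54.53 μm/a
  Cl⁻ term: 0.102·462.3^0.62·exp(0.033·80+0.04·16.8) = 125.7
  r_corr = 54.53 + 125.7 = 180.2 μm/a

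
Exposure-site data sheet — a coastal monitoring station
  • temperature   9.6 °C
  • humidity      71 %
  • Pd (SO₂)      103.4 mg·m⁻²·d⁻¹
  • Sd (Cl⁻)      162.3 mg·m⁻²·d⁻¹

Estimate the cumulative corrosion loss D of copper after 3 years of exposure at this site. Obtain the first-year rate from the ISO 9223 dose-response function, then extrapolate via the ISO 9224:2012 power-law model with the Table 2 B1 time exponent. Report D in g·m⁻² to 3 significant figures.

copper: T≤10 °C ⇒ hinge +0.126·(9.6−10) = -0.0504
  sulphur-dioxide contribution → 1.11 μm/a
  chloride contribution → 0.8353 μm/a
  total first-year rate 1.946 μm/a
ISO 9224: D(t) = r_corr · t^b with b = 0.667 (copper, B1)
  D(3) = 1.946 × 3^0.667 = 1.946 × 2.081 = 4.048 μm
  Mass loss = 4.048 μm × 8.96 g/cm³ = 36.27 g·m⁻²

D(3) = 36.3 g·m⁻²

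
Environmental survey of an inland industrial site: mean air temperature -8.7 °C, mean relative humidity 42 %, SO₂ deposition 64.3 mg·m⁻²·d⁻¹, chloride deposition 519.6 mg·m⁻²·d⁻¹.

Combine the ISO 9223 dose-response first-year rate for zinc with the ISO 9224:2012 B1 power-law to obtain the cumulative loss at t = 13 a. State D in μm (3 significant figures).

D(13) = 5.52 μm

zinc: temperature factor f = +0.038·(-18.7) = -0.7106
  sulphur-dioxide contribution → 0.2733 μm/a
  chloride contribution → 0.4128 μm/a
  ⇒ r_corr(zinc) = 0.6861 μm/a
Power-law: D(13) = r_corr · 13^0.813
  D(13) = 0.6861 × 13^0.813 = 0.6861 × 8.047 = 5.521 μm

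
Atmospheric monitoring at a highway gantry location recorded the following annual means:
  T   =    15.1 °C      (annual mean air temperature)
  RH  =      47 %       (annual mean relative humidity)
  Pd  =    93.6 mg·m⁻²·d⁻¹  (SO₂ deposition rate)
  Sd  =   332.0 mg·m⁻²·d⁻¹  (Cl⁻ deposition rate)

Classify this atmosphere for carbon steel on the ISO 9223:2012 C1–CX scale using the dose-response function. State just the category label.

carbon steel: temperature factor f = -0.054·(5.1) = -0.2754
  Pd branch = 1.77·Pd^0.52·e^(0.02·RH+f) = 36.45 μm/a
  Cl⁻ term: 0.102·332.0^0.62·exp(0.033·47+0.04·15.1) = 32.18
  r_corr = 36.45 + 32.18 = 68.63 μm/a
Category bounds: 50…80 μm/a bracket r_corr ⇒ C4

C4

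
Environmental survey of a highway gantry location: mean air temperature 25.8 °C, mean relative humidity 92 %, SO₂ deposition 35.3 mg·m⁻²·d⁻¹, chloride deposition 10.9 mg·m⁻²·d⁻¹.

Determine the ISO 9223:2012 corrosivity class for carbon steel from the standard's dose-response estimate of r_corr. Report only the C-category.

C4

carbon steel: f(T) = -0.054·(T−10) [T>10 °C] = -0.8532
  Pd branch = 1.77·Pd^0.52·e^(0.02·RH+f) = 30.3 μm/a
  Sd branch = 0.102·Sd^0.62·e^(0.033·RH+0.04·T) = 26.21 μm/a
  sum: 30.3 + 26.21 → r_corr = 56.51 μm/a
ISO 9223 Table 2 (carbon steel): 50 < 56.5 ≤ 80 μm/a ⇒ C4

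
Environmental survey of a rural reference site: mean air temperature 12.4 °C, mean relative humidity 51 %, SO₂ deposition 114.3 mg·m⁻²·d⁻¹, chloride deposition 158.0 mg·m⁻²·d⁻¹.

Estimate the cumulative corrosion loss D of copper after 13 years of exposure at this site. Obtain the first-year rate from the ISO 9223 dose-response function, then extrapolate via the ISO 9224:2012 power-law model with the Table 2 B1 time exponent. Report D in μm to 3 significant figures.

D(13) = 4.24 μm

copper: temperature factor f = -0.080·(2.4) = -0.1920
  sulphur-dioxide contribution → 0.3039 μm/a
  chloride contribution → 0.463 μm/a
  total first-year rate 0.767 μm/a
Long-term exponent b (ISO 9224 Table 2, B1) = 0.667
  D(13) = 0.767 × 13^0.667 = 0.767 × 5.534 = 4.244 μm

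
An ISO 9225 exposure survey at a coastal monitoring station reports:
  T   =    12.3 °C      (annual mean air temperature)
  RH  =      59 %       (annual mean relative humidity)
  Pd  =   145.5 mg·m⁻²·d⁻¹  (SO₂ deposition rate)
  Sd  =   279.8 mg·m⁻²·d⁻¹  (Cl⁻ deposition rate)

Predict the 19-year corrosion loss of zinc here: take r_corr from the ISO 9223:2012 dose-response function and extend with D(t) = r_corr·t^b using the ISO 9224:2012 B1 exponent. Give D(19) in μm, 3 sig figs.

D(19) = 37.9 μm

zinc: temperature factor f = -0.071·(2.3) = -0.1633
  Pd branch = 0.0129·Pd^0.44·e^(0.046·RH+f) = 1.479 μm/a
  Cl⁻ term: 0.0175·279.8^0.57·exp(0.008·59+0.085·12.3) = 1.981
  r_corr = 1.479 + 1.981 = 3.46 μm/a
ISO 9224: D(t) = r_corr · t^b with b = 0.813 (zinc, B1)
  D(19) = 3.46 × 19^0.813 = 3.46 × 10.96 = 37.9 μm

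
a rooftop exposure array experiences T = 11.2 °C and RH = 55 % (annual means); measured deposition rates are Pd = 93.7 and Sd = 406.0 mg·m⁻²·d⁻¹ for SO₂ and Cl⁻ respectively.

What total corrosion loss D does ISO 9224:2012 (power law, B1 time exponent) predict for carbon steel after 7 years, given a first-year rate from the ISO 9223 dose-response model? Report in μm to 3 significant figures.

D(7) = 259 μm

carbon steel: f(T) = -0.054·(T−10) [T>10 °C] = -0.0648
  Pd branch = 1.77·Pd^0.52·e^(0.02·RH+f) = 52.83 μm/a
  Cl⁻ term: 0.102·406.0^0.62·exp(0.033·55+0.04·11.2) = 40.62
  r_corr = 52.83 + 40.62 = 93.44 μm/a
Power-law: D(7) = r_corr · 7^0.523
  D(7) = 93.44 × 7^0.523 = 93.44 × 2.767 = 258.5 μm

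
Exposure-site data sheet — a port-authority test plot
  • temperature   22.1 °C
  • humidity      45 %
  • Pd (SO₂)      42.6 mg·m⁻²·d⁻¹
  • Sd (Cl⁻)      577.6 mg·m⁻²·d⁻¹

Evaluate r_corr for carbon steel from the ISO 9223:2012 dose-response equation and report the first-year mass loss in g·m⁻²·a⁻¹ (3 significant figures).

carbon steel: f(T) = -0.054·(T−10) [T>10 °C] = -0.6534
  SO₂ term: 1.77·42.6^0.52·exp(0.02·45-0.6534) = 15.94
  Cl⁻ term: 0.102·577.6^0.62·exp(0.033·45+0.04·22.1) = 56.19
  sum: 15.94 + 56.19 → r_corr = 72.12 μm/a
Convert to mass loss: 72.12 μm/a × 7.85 g/cm³ = 566.2 g·m⁻²·a⁻¹

r_corr = 566 g·m⁻²·a⁻¹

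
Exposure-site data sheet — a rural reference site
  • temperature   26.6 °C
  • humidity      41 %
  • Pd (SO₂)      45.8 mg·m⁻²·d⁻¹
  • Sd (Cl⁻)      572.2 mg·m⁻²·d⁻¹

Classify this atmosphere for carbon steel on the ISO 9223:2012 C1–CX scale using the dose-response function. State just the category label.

carbon steel: f(T) = -0.054·(T−10) [T>10 °C] = -0.8964
  SO₂ term: 1.77·45.8^0.52·exp(0.02·41-0.8964) = 11.98
  Sd branch = 0.102·Sd^0.62·e^(0.033·RH+0.04·T) = 58.61 μm/a
  r_corr = 11.98 + 58.61 = 70.59 μm/a
ISO 9223 Table 2 (carbon steel): 50 < 70.6 ≤ 80 μm/a ⇒ C4

C4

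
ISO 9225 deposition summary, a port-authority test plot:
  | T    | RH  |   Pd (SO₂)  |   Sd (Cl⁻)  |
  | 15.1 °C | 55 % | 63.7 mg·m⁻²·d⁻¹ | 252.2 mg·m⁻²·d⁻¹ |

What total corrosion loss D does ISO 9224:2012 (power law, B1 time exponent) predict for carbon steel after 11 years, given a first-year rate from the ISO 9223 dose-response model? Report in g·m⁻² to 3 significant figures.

D(11) = 1.94e+03 g·m⁻²

carbon steel: f(T) = -0.054·(T−10) [T>10 °C] = -0.2754
  Pd branch = 1.77·Pd^0.52·e^(0.02·RH+f) = 35.01 μm/a
  Sd branch = 0.102·Sd^0.62·e^(0.033·RH+0.04·T) = 35.34 μm/a
  sum: 35.01 + 35.34 → r_corr = 70.35 μm/a
Long-term exponent b (ISO 9224 Table 2, B1) = 0.523
  D(11) = 70.35 × 11^0.523 = 70.35 × 3.505 = 246.6 μm
  Mass loss = 246.6 μm × 7.85 g/cm³ = 1936 g·m⁻²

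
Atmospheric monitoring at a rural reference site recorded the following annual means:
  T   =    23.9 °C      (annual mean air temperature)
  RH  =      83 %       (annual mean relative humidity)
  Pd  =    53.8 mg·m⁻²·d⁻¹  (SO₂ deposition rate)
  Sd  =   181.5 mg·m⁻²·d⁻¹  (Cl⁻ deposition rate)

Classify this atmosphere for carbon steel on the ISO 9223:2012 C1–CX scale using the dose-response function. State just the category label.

C5

carbon steel: T>10 °C ⇒ hinge -0.054·(23.9−10) = -0.7506
  Pd branch = 1.77·Pd^0.52·e^(0.02·RH+f) = 34.91 μm/a
  Sd branch = 0.102·Sd^0.62·e^(0.033·RH+0.04·T) = 103.2 μm/a
  r_corr = 34.91 + 103.2 = 138.1 μm/a
Category bounds: 80…200 μm/a bracket r_corr ⇒ C5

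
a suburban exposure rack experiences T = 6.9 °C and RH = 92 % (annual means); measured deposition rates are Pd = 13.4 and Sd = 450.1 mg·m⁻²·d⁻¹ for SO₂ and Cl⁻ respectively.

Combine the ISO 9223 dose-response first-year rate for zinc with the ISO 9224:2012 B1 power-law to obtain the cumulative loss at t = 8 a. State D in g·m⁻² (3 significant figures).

D(8) = 178 g·m⁻²

zinc: f(T) = +0.038·(T−10) [T≤10 °C] = -0.1178
  sulphur-dioxide contribution → 2.473 μm/a
  chloride contribution → 2.137 μm/a
  ⇒ r_corr(zinc) = 4.61 μm/a
Long-term exponent b (ISO 9224 Table 2, B1) = 0.813
  D(8) = 4.61 × 8^0.813 = 4.61 × 5.423 = 25 μm
  Mass loss = 25 μm × 7.14 g/cm³ = 178.5 g·m⁻²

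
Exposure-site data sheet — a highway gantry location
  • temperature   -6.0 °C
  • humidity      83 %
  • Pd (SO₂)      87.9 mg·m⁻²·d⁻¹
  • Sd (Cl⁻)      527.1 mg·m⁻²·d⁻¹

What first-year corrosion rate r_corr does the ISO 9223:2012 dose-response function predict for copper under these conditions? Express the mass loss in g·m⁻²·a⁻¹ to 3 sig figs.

copper: temperature factor f = +0.126·(-16.0) = -2.0160
  Pd branch = 0.0053·Pd^0.26·e^(0.059·RH+f) = 0.3026 μm/a
  Cl⁻ term: 0.01025·527.1^0.27·exp(0.036·83+0.049·-6.0) = 0.8234
  r_corr = 0.3026 + 0.8234 = 1.126 μm/a
Convert to mass loss: 1.126 μm/a × 8.96 g/cm³ = 10.09 g·m⁻²·a⁻¹

r_corr = 10.1 g·m⁻²·a⁻¹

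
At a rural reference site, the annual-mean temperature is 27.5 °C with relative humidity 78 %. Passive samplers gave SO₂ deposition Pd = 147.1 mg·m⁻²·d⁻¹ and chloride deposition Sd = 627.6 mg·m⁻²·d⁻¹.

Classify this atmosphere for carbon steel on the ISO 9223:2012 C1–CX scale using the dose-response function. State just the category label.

CX

carbon steel: T>10 °C ⇒ hinge -0.054·(27.5−10) = -0.9450
  SO₂ term: 1.77·147.1^0.52·exp(0.02·78-0.9450) = 43.88
  Sd branch = 0.102·Sd^0.62·e^(0.033·RH+0.04·T) = 218.2 μm/a
  sum: 43.88 + 218.2 → r_corr = 262 μm/a
262 μm/a falls in (200, 700] for carbon steel → category CX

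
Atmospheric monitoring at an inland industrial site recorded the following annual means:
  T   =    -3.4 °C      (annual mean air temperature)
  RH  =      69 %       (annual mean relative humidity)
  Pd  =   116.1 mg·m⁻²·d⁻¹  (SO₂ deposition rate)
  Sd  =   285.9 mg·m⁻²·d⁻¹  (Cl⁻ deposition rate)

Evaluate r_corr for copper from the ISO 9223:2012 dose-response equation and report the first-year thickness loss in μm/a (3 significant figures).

copper: temperature factor f = +0.126·(-13.4) = -1.6884
  sulphur-dioxide contribution → 0.1976 μm/a
  chloride contribution → 0.479 μm/a
  ⇒ r_corr(copper) = 0.6766 μm/a

r_corr = 0.677 μm/a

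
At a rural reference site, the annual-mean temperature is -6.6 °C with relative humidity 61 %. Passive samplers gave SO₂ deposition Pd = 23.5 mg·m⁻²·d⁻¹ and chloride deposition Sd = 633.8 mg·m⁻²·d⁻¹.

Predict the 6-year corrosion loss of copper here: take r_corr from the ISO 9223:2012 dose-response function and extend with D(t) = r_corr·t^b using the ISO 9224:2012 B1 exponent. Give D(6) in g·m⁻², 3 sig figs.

D(6) = 12.9 g·m⁻²

copper: temperature factor f = +0.126·(-16.6) = -2.0916
  Pd branch = 0.0053·Pd^0.26·e^(0.059·RH+f) = 0.05438 μm/a
  Cl⁻ term: 0.01025·633.8^0.27·exp(0.036·61+0.049·-6.6) = 0.3806
  r_corr = 0.05438 + 0.3806 = 0.435 μm/a
Power-law: D(6) = r_corr · 6^0.667
  D(6) = 0.435 × 6^0.667 = 0.435 × 3.304 = 1.437 μm
  Mass loss = 1.437 μm × 8.96 g/cm³ = 12.88 g·m⁻²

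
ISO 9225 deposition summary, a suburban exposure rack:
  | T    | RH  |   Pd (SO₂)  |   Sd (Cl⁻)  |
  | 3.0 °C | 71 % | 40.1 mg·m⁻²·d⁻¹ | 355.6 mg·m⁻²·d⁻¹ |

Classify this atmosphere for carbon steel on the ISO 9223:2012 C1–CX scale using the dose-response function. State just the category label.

carbon steel: f(T) = +0.150·(T−10) [T≤10 °C] = -1.0500
  sulphur-dioxide contribution → 17.47 μm/a
  chloride contribution → 45.69 μm/a
  total first-year rate 63.16 μm/a
Category bounds: 50…80 μm/a bracket r_corr ⇒ C4

C4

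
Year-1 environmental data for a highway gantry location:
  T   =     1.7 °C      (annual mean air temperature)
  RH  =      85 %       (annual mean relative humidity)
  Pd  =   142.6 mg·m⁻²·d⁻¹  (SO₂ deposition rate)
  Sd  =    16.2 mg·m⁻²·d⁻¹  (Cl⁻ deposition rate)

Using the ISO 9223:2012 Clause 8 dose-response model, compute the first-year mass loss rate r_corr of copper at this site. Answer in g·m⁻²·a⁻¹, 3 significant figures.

copper: temperature factor f = +0.126·(-8.3) = -1.0458
  Pd branch = 0.0053·Pd^0.26·e^(0.059·RH+f) = 1.019 μm/a
  Sd branch = 0.01025·Sd^0.27·e^(0.036·RH+0.049·T) = 0.504 μm/a
  r_corr = 1.019 + 0.504 = 1.523 μm/a
Convert to mass loss: 1.523 μm/a × 8.96 g/cm³ = 13.65 g·m⁻²·a⁻¹

r_corr = 13.6 g·m⁻²·a⁻¹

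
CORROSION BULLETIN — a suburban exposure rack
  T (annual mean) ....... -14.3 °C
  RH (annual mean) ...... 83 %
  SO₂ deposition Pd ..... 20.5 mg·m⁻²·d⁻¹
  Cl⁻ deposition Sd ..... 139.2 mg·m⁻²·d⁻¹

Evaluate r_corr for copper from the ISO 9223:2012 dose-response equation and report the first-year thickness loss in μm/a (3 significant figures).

copper: T≤10 °C ⇒ hinge +0.126·(-14.3−10) = -3.0618
  sulphur-dioxide contribution → 0.07284 μm/a
  chloride contribution → 0.3827 μm/a
  ⇒ r_corr(copper) = 0.4555 μm/a

r_corr = 0.456 μm/a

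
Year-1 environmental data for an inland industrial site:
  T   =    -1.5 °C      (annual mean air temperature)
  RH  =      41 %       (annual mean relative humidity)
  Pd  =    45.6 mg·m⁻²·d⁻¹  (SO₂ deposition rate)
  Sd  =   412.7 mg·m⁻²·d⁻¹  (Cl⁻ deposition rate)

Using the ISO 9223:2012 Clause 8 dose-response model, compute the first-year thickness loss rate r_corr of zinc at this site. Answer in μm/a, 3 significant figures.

r_corr = 0.957 μm/a

zinc: f(T) = +0.038·(T−10) [T≤10 °C] = -0.4370
  Pd branch = 0.0129·Pd^0.44·e^(0.046·RH+f) = 0.295 μm/a
  Cl⁻ term: 0.0175·412.7^0.57·exp(0.008·41+0.085·-1.5) = 0.6623
  sum: 0.295 + 0.6623 → r_corr = 0.9573 μm/a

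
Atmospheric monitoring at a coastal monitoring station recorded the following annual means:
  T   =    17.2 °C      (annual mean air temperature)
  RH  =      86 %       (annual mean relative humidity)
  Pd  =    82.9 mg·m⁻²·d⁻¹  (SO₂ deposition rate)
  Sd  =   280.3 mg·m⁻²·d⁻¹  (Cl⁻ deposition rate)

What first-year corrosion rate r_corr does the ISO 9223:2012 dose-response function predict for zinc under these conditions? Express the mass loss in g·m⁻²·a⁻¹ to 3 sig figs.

r_corr = 46.8 g·m⁻²·a⁻¹

zinc: f(T) = -0.071·(T−10) [T>10 °C] = -0.5112
  Pd branch = 0.0129·Pd^0.44·e^(0.046·RH+f) = 2.824 μm/a
  Sd branch = 0.0175·Sd^0.57·e^(0.008·RH+0.085·T) = 3.732 μm/a
  r_corr = 2.824 + 3.732 = 6.555 μm/a
Convert to mass loss: 6.555 μm/a × 7.14 g/cm³ = 46.81 g·m⁻²·a⁻¹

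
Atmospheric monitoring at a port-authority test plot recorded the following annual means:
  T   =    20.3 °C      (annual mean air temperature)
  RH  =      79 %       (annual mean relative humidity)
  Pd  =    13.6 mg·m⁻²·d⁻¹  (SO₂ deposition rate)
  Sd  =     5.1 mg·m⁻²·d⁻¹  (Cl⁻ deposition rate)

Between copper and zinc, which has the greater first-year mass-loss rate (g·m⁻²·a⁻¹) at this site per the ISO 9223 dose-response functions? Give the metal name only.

copper

copper: f(T) = -0.080·(T−10) [T>10 °C] = -0.8240
  sulphur-dioxide contribution → 0.4846 μm/a
  chloride contribution → 0.7394 μm/a
  ⇒ r_corr(copper) = 1.224 μm/a
  mass loss = 1.224 μm/a × 8.96 g/cm³ = 10.97 g·m⁻²·a⁻¹
zinc: f(T) = -0.071·(T−10) [T>10 °C] = -0.7313
  sulphur-dioxide contribution → 0.7413 μm/a
  chloride contribution → 0.468 μm/a
  ⇒ r_corr(zinc) = 1.209 μm/a
  mass loss = 1.209 μm/a × 7.14 g/cm³ = 8.634 g·m⁻²·a⁻¹
Ordering by g·m⁻²·a⁻¹: copper (11) > zinc (8.63)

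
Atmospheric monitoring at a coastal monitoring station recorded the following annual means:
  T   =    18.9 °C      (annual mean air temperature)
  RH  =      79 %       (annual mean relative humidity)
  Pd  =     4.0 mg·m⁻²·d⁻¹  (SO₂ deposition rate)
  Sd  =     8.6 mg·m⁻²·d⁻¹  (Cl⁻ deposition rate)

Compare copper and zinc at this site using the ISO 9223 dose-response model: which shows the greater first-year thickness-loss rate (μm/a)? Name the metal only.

copper

copper: T>10 °C ⇒ hinge -0.080·(18.9−10) = -0.7120
  SO₂ term: 0.0053·4.0^0.26·exp(0.059·79-0.7120) = 0.3943
  Sd branch = 0.01025·Sd^0.27·e^(0.036·RH+0.049·T) = 0.795 μm/a
  sum: 0.3943 + 0.795 → r_corr = 1.189 μm/a
zinc: f(T) = -0.071·(T−10) [T>10 °C] = -0.6319
  SO₂ term: 0.0129·4.0^0.44·exp(0.046·79-0.6319) = 0.4778
  Sd branch = 0.0175·Sd^0.57·e^(0.008·RH+0.085·T) = 0.5596 μm/a
  sum: 0.4778 + 0.5596 → r_corr = 1.037 μm/a
Ordering by μm/a: copper (1.19) > zinc (1.04)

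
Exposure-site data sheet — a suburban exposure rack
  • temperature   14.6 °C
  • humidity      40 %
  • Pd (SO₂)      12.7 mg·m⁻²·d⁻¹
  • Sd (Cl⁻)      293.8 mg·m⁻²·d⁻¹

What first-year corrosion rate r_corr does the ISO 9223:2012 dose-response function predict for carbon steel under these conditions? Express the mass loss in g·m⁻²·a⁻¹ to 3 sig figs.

carbon steel: f(T) = -0.054·(T−10) [T>10 °C] = -0.2484
  sulphur-dioxide contribution → 11.52 μm/a
  chloride contribution → 23.21 μm/a
  ⇒ r_corr(carbon steel) = 34.73 μm/a
Convert to mass loss: 34.73 μm/a × 7.85 g/cm³ = 272.6 g·m⁻²·a⁻¹

r_corr = 273 g·m⁻²·a⁻¹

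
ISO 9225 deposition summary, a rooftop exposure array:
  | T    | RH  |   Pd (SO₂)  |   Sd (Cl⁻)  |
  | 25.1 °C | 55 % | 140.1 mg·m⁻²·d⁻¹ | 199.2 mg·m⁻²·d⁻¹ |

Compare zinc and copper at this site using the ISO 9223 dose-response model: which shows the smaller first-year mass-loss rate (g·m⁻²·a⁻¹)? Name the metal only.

copper

zinc: f(T) = -0.071·(T−10) [T>10 °C] = -1.0721
  sulphur-dioxide contribution → 0.4877 μm/a
  chloride contribution → 4.691 μm/a
  total first-year rate 5.179 μm/a
  mass loss = 5.179 μm/a × 7.14 g/cm³ = 36.98 g·m⁻²·a⁻¹
copper: T>10 °C ⇒ hinge -0.080·(25.1−10) = -1.2080
  sulphur-dioxide contribution → 0.1469 μm/a
  chloride contribution → 1.061 μm/a
  total first-year rate 1.208 μm/a
  mass loss = 1.208 μm/a × 8.96 g/cm³ = 10.82 g·m⁻²·a⁻¹
Ordering by g·m⁻²·a⁻¹: zinc (37) > copper (10.8)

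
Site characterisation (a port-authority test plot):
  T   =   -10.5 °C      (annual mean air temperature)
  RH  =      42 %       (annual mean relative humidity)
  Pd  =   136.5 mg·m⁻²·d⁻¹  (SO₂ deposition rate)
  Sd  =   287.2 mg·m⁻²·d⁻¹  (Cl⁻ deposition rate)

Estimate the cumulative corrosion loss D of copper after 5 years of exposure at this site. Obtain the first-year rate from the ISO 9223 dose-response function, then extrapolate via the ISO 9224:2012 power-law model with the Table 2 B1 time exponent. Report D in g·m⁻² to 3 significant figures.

D(5) = 3.81 g·m⁻²

copper: temperature factor f = +0.126·(-20.5) = -2.5830
  sulphur-dioxide contribution → 0.01713 μm/a
  chloride contribution → 0.1281 μm/a
  total first-year rate 0.1453 μm/a
Long-term exponent b (ISO 9224 Table 2, B1) = 0.667
  D(5) = 0.1453 × 5^0.667 = 0.1453 × 2.926 = 0.425 μm
  Mass loss = 0.425 μm × 8.96 g/cm³ = 3.808 g·m⁻²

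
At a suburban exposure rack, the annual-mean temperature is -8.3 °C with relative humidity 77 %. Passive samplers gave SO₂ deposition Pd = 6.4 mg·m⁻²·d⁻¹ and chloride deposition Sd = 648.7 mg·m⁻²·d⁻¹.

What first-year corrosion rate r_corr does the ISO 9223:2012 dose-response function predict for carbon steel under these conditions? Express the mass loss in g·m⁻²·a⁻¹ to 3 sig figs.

r_corr = 415 g·m⁻²·a⁻¹

carbon steel: f(T) = +0.150·(T−10) [T≤10 °C] = -2.7450
  sulphur-dioxide contribution → 1.393 μm/a
  chloride contribution → 51.45 μm/a
  ⇒ r_corr(carbon steel) = 52.85 μm/a
Convert to mass loss: 52.85 μm/a × 7.85 g/cm³ = 414.9 g·m⁻²·a⁻¹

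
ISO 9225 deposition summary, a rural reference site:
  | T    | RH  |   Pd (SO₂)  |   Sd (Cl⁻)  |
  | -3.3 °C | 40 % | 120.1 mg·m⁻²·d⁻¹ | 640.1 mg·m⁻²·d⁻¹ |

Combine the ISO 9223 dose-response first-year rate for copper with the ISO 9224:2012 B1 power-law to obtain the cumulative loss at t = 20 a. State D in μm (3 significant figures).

D(20) = 1.82 μm

copper: temperature factor f = +0.126·(-13.3) = -1.6758
  SO₂ term: 0.0053·120.1^0.26·exp(0.059·40-1.6758) = 0.03648
  Cl⁻ term: 0.01025·640.1^0.27·exp(0.036·40+0.049·-3.3) = 0.2107
  sum: 0.03648 + 0.2107 → r_corr = 0.2471 μm/a
ISO 9224: D(t) = r_corr · t^b with b = 0.667 (copper, B1)
  D(20) = 0.2471 × 20^0.667 = 0.2471 × 7.375 = 1.823 μm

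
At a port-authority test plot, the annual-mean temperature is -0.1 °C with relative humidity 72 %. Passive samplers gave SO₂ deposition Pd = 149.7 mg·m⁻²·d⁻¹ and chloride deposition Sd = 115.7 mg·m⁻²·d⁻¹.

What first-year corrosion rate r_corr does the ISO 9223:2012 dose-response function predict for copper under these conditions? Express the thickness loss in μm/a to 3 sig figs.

copper: T≤10 °C ⇒ hinge +0.126·(-0.1−10) = -1.2726
  SO₂ term: 0.0053·149.7^0.26·exp(0.059·72-1.2726) = 0.382
  Cl⁻ term: 0.01025·115.7^0.27·exp(0.036·72+0.049·-0.1) = 0.4913
  sum: 0.382 + 0.4913 → r_corr = 0.8733 μm/a

r_corr = 0.873 μm/a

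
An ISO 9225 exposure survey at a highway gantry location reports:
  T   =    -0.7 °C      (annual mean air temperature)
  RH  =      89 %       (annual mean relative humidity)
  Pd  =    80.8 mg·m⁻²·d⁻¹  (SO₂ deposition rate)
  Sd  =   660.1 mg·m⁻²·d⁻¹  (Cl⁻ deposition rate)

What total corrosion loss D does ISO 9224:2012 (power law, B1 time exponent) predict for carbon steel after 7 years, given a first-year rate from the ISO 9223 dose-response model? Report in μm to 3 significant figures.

D(7) = 347 μm

carbon steel: f(T) = +0.150·(T−10) [T≤10 °C] = -1.6050
  SO₂ term: 1.77·80.8^0.52·exp(0.02·89-1.6050) = 20.69
  Sd branch = 0.102·Sd^0.62·e^(0.033·RH+0.04·T) = 104.7 μm/a
  sum: 20.69 + 104.7 → r_corr = 125.4 μm/a
Power-law: D(7) = r_corr · 7^0.523
  D(7) = 125.4 × 7^0.523 = 125.4 × 2.767 = 347.1 μm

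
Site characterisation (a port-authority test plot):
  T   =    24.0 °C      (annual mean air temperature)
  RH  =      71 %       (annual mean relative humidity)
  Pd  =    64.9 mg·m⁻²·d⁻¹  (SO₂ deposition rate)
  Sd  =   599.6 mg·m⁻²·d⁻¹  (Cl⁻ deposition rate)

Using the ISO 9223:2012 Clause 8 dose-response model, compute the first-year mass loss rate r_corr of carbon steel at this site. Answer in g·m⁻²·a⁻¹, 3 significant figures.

carbon steel: f(T) = -0.054·(T−10) [T>10 °C] = -0.7560
  sulphur-dioxide contribution → 30.11 μm/a
  chloride contribution → 146.3 μm/a
  ⇒ r_corr(carbon steel) = 176.4 μm/a
Convert to mass loss: 176.4 μm/a × 7.85 g/cm³ = 1385 g·m⁻²·a⁻¹

r_corr = 1.39e+03 g·m⁻²·a⁻¹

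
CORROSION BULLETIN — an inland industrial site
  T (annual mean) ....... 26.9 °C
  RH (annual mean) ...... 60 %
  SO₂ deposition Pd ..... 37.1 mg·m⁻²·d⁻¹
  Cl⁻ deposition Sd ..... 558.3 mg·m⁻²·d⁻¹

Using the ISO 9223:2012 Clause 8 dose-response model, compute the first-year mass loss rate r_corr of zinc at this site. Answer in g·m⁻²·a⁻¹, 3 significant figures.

zinc: T>10 °C ⇒ hinge -0.071·(26.9−10) = -1.1999
  Pd branch = 0.0129·Pd^0.44·e^(0.046·RH+f) = 0.3011 μm/a
  Cl⁻ term: 0.0175·558.3^0.57·exp(0.008·60+0.085·26.9) = 10.24
  r_corr = 0.3011 + 10.24 = 10.54 μm/a
Convert to mass loss: 10.54 μm/a × 7.14 g/cm³ = 75.25 g·m⁻²·a⁻¹

r_corr = 75.3 g·m⁻²·a⁻¹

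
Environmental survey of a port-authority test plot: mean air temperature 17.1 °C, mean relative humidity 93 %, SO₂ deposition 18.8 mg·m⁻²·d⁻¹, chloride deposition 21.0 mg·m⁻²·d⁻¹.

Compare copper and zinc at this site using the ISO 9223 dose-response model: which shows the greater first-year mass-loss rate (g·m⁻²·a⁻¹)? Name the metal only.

copper

copper: temperature factor f = -0.080·(7.1) = -0.5680
  SO₂ term: 0.0053·18.8^0.26·exp(0.059·93-0.5680) = 1.555
  Sd branch = 0.01025·Sd^0.27·e^(0.036·RH+0.049·T) = 1.533 μm/a
  sum: 1.555 + 1.533 → r_corr = 3.089 μm/a
  mass loss = 3.089 μm/a × 8.96 g/cm³ = 27.68 g·m⁻²·a⁻¹
zinc: f(T) = -0.071·(T−10) [T>10 °C] = -0.5041
  SO₂ term: 0.0129·18.8^0.44·exp(0.046·93-0.5041) = 2.043
  Cl⁻ term: 0.0175·21.0^0.57·exp(0.008·93+0.085·17.1) = 0.8934
  sum: 2.043 + 0.8934 → r_corr = 2.936 μm/a
  mass loss = 2.936 μm/a × 7.14 g/cm³ = 20.96 g·m⁻²·a⁻¹
Ordering by g·m⁻²·a⁻¹: copper (27.7) > zinc (21)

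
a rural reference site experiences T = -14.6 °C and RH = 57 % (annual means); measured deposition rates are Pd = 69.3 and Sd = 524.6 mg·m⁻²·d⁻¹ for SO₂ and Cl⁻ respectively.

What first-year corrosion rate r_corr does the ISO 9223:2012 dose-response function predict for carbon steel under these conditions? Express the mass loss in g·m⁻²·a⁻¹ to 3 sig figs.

carbon steel: f(T) = +0.150·(T−10) [T≤10 °C] = -3.6900
  SO₂ term: 1.77·69.3^0.52·exp(0.02·57-3.6900) = 1.252
  Sd branch = 0.102·Sd^0.62·e^(0.033·RH+0.04·T) = 18.12 μm/a
  sum: 1.252 + 18.12 → r_corr = 19.37 μm/a
Convert to mass loss: 19.37 μm/a × 7.85 g/cm³ = 152.1 g·m⁻²·a⁻¹

r_corr = 152 g·m⁻²·a⁻¹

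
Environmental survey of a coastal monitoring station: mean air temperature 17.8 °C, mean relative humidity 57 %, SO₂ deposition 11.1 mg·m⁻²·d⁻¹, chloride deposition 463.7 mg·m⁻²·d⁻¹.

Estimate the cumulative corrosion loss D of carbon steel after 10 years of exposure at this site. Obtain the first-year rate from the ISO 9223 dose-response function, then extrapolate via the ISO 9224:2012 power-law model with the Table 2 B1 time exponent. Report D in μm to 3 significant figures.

D(10) = 247 μm

carbon steel: temperature factor f = -0.054·(7.8) = -0.4212
  SO₂ term: 1.77·11.1^0.52·exp(0.02·57-0.4212) = 12.7
  Sd branch = 0.102·Sd^0.62·e^(0.033·RH+0.04·T) = 61.35 μm/a
  sum: 12.7 + 61.35 → r_corr = 74.04 μm/a
Long-term exponent b (ISO 9224 Table 2, B1) = 0.523
  D(10) = 74.04 × 10^0.523 = 74.04 × 3.334 = 246.9 μm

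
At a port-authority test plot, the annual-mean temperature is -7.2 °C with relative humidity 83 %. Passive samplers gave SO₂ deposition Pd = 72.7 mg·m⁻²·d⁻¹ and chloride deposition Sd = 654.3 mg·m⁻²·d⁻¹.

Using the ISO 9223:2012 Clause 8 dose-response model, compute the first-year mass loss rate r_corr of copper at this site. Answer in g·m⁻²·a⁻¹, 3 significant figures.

copper: T≤10 °C ⇒ hinge +0.126·(-7.2−10) = -2.1672
  sulphur-dioxide contribution → 0.2476 μm/a
  chloride contribution → 0.8231 μm/a
  ⇒ r_corr(copper) = 1.071 μm/a
Convert to mass loss: 1.071 μm/a × 8.96 g/cm³ = 9.594 g·m⁻²·a⁻¹

r_corr = 9.59 g·m⁻²·a⁻¹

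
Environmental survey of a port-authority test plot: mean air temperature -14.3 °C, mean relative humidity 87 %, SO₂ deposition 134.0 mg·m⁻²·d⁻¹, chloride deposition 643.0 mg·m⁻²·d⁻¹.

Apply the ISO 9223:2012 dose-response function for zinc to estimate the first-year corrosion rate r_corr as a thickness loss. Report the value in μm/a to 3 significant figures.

r_corr = 2.83 μm/a

zinc: f(T) = +0.038·(T−10) [T≤10 °C] = -0.9234
  sulphur-dioxide contribution → 2.418 μm/a
  chloride contribution → 0.4151 μm/a
  ⇒ r_corr(zinc) = 2.833 μm/a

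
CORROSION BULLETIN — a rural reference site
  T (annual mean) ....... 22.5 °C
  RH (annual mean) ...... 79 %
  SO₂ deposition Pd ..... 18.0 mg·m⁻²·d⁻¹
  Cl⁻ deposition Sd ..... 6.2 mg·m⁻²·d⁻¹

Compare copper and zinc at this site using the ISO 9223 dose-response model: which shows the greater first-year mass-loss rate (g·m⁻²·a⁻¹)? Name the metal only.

copper: T>10 °C ⇒ hinge -0.080·(22.5−10) = -1.0000
  Pd branch = 0.0053·Pd^0.26·e^(0.059·RH+f) = 0.4371 μm/a
  Cl⁻ term: 0.01025·6.2^0.27·exp(0.036·79+0.049·22.5) = 0.8682
  sum: 0.4371 + 0.8682 → r_corr = 1.305 μm/a
  mass loss = 1.305 μm/a × 8.96 g/cm³ = 11.7 g·m⁻²·a⁻¹
zinc: temperature factor f = -0.071·(12.5) = -0.8875
  Pd branch = 0.0129·Pd^0.44·e^(0.046·RH+f) = 0.7173 μm/a
  Cl⁻ term: 0.0175·6.2^0.57·exp(0.008·79+0.085·22.5) = 0.6306
  sum: 0.7173 + 0.6306 → r_corr = 1.348 μm/a
  mass loss = 1.348 μm/a × 7.14 g/cm³ = 9.624 g·m⁻²·a⁻¹
Ordering by g·m⁻²·a⁻¹: copper (11.7) > zinc (9.62)

copper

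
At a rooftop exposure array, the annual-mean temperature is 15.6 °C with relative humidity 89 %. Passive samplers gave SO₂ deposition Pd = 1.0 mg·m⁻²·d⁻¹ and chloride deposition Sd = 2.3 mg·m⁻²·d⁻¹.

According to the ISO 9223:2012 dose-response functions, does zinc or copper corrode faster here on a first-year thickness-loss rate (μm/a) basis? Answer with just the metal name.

zinc: f(T) = -0.071·(T−10) [T>10 °C] = -0.3976
  sulphur-dioxide contribution → 0.5199 μm/a
  chloride contribution → 0.2159 μm/a
  total first-year rate 0.7358 μm/a
copper: T>10 °C ⇒ hinge -0.080·(15.6−10) = -0.4480
  sulphur-dioxide contribution → 0.6459 μm/a
  chloride contribution → 0.679 μm/a
  ⇒ r_corr(copper) = 1.325 μm/a
Ordering by μm/a: copper (1.32) > zinc (0.736)

copper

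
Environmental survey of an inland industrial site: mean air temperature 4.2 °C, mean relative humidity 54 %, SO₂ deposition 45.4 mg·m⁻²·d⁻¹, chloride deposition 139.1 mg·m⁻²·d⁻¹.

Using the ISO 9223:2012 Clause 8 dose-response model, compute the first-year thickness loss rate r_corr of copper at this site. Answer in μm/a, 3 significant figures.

r_corr = 0.500 μm/a

copper: f(T) = +0.126·(T−10) [T≤10 °C] = -0.7308
  SO₂ term: 0.0053·45.4^0.26·exp(0.059·54-0.7308) = 0.1665
  Cl⁻ term: 0.01025·139.1^0.27·exp(0.036·54+0.049·4.2) = 0.3335
  r_corr = 0.1665 + 0.3335 = 0.5 μm/a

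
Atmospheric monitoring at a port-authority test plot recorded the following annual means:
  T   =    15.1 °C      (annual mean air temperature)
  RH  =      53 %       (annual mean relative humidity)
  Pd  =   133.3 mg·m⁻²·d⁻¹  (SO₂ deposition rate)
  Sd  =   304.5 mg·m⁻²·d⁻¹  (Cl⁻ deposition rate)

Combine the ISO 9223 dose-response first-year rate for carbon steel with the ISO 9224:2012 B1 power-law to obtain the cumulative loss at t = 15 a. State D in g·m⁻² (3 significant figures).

carbon steel: temperature factor f = -0.054·(5.1) = -0.2754
  Pd branch = 1.77·Pd^0.52·e^(0.02·RH+f) = 49.39 μm/a
  Cl⁻ term: 0.102·304.5^0.62·exp(0.033·53+0.04·15.1) = 37.18
  sum: 49.39 + 37.18 → r_corr = 86.57 μm/a
Power-law: D(15) = r_corr · 15^0.523
  D(15) = 86.57 × 15^0.523 = 86.57 × 4.122 = 356.8 μm
  Mass loss = 356.8 μm × 7.85 g/cm³ = 2801 g·m⁻²

D(15) = 2.80e+03 g·m⁻²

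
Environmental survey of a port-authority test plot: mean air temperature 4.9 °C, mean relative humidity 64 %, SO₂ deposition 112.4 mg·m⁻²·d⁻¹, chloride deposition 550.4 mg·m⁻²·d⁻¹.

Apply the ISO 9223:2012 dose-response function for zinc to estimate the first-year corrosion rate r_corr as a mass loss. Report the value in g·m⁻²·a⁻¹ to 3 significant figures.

r_corr = 23.0 g·m⁻²·a⁻¹

zinc: f(T) = +0.038·(T−10) [T≤10 °C] = -0.1938
  SO₂ term: 0.0129·112.4^0.44·exp(0.046·64-0.1938) = 1.612
  Sd branch = 0.0175·Sd^0.57·e^(0.008·RH+0.085·T) = 1.616 μm/a
  sum: 1.612 + 1.616 → r_corr = 3.228 μm/a
Convert to mass loss: 3.228 μm/a × 7.14 g/cm³ = 23.05 g·m⁻²·a⁻¹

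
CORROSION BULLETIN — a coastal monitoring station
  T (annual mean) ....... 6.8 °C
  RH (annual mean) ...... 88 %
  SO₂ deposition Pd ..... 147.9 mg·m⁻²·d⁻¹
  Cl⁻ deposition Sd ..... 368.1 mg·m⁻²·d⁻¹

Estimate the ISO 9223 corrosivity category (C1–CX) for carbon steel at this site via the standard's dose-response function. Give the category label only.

C5

carbon steel: T≤10 °C ⇒ hinge +0.150·(6.8−10) = -0.4800
  SO₂ term: 1.77·147.9^0.52·exp(0.02·88-0.4800) = 85.56
  Sd branch = 0.102·Sd^0.62·e^(0.033·RH+0.04·T) = 95.24 μm/a
  r_corr = 85.56 + 95.24 = 180.8 μm/a
Category bounds: 80…200 μm/a bracket r_corr ⇒ C5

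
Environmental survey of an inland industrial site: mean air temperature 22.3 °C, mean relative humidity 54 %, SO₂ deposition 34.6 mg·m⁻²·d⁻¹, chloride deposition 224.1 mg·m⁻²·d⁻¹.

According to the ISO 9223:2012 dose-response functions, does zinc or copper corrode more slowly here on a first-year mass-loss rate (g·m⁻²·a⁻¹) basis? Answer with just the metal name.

zinc: f(T) = -0.071·(T−10) [T>10 °C] = -0.8733
  sulphur-dioxide contribution → 0.3071 μm/a
  chloride contribution → 3.923 μm/a
  ⇒ r_corr(zinc) = 4.23 μm/a
  mass loss = 4.23 μm/a × 7.14 g/cm³ = 30.2 g·m⁻²·a⁻¹
copper: f(T) = -0.080·(T−10) [T>10 °C] = -0.9840
  sulphur-dioxide contribution → 0.1204 μm/a
  chloride contribution → 0.9208 μm/a
  ⇒ r_corr(copper) = 1.041 μm/a
  mass loss = 1.041 μm/a × 8.96 g/cm³ = 9.329 g·m⁻²·a⁻¹
Ordering by g·m⁻²·a⁻¹: zinc (30.2) > copper (9.33)

copper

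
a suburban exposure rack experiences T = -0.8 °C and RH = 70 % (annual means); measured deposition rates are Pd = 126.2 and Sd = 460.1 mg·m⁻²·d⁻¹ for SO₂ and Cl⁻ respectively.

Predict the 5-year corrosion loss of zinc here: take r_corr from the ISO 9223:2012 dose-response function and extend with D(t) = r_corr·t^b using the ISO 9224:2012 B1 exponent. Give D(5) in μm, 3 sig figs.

D(5) = 10.2 μm

zinc: temperature factor f = +0.038·(-10.8) = -0.4104
  sulphur-dioxide contribution → 1.8 μm/a
  chloride contribution → 0.9431 μm/a
  ⇒ r_corr(zinc) = 2.743 μm/a
Power-law: D(5) = r_corr · 5^0.813
  D(5) = 2.743 × 5^0.813 = 2.743 × 3.701 = 10.15 μm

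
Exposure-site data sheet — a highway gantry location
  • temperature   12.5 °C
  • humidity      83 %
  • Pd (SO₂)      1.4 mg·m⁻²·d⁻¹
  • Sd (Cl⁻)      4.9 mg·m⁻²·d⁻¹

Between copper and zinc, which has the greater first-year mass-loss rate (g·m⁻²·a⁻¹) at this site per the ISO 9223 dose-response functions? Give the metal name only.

copper: f(T) = -0.080·(T−10) [T>10 °C] = -0.2000
  sulphur-dioxide contribution → 0.6341 μm/a
  chloride contribution → 0.5764 μm/a
  ⇒ r_corr(copper) = 1.211 μm/a
  mass loss = 1.211 μm/a × 8.96 g/cm³ = 10.85 g·m⁻²·a⁻¹
zinc: f(T) = -0.071·(T−10) [T>10 °C] = -0.1775
  sulphur-dioxide contribution → 0.5701 μm/a
  chloride contribution → 0.2434 μm/a
  total first-year rate 0.8134 μm/a
  mass loss = 0.8134 μm/a × 7.14 g/cm³ = 5.808 g·m⁻²·a⁻¹
Ordering by g·m⁻²·a⁻¹: copper (10.8) > zinc (5.81)

copper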